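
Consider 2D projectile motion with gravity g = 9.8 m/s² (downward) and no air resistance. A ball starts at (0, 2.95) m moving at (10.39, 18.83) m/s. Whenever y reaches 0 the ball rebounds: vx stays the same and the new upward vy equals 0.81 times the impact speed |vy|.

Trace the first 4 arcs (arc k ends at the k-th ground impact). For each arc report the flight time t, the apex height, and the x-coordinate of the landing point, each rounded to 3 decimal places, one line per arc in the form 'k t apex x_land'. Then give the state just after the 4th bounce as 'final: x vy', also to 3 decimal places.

Arc 1: start y=2.950, vy=18.830 → t=3.994, apex=21.040, x_land=41.494, impact vy=-20.307
  bounce: vy ← 0.81·20.307 = 16.449
Arc 2: start y=0.000, vy=16.449 → t=3.357, apex=13.805, x_land=76.372, impact vy=-16.449
  bounce: vy ← 0.81·16.449 = 13.324
Arc 3: start y=0.000, vy=13.324 → t=2.719, apex=9.057, x_land=104.624, impact vy=-13.324
  bounce: vy ← 0.81·13.324 = 10.792
Arc 4: start y=0.000, vy=10.792 → t=2.202, apex=5.942, x_land=127.507, impact vy=-10.792
  bounce: vy ← 0.81·10.792 = 8.742

1 3.994 21.040 41.494
2 3.357 13.805 76.372
3 2.719 9.057 104.624
4 2.202 5.942 127.507
final: 127.507 8.742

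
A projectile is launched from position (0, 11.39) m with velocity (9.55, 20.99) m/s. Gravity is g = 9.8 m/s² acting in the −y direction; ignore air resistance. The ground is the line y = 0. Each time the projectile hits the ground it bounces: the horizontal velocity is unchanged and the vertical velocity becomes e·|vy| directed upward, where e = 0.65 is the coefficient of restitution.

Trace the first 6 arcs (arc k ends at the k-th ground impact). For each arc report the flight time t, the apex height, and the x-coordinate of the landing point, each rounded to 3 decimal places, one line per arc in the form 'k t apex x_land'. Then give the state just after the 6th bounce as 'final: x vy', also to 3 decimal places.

Arc 1: start y=11.390, vy=20.990 → t=4.771, apex=33.869, x_land=45.562, impact vy=-25.765
  bounce: vy ← 0.65·25.765 = 16.747
Arc 2: start y=0.000, vy=16.747 → t=3.418, apex=14.309, x_land=78.202, impact vy=-16.747
  bounce: vy ← 0.65·16.747 = 10.886
Arc 3: start y=0.000, vy=10.886 → t=2.222, apex=6.046, x_land=99.418, impact vy=-10.886
  bounce: vy ← 0.65·10.886 = 7.076
Arc 4: start y=0.000, vy=7.076 → t=1.444, apex=2.554, x_land=113.208, impact vy=-7.076
  bounce: vy ← 0.65·7.076 = 4.599
Arc 5: start y=0.000, vy=4.599 → t=0.939, apex=1.079, x_land=122.172, impact vy=-4.599
  bounce: vy ← 0.65·4.599 = 2.989
Arc 6: start y=0.000, vy=2.989 → t=0.610, apex=0.456, x_land=127.998, impact vy=-2.989
  bounce: vy ← 0.65·2.989 = 1.943

1 4.771 33.869 45.562
2 3.418 14.309 78.202
3 2.222 6.046 99.418
4 1.444 2.554 113.208
5 0.939 1.079 122.172
6 0.610 0.456 127.998
final: 127.998 1.943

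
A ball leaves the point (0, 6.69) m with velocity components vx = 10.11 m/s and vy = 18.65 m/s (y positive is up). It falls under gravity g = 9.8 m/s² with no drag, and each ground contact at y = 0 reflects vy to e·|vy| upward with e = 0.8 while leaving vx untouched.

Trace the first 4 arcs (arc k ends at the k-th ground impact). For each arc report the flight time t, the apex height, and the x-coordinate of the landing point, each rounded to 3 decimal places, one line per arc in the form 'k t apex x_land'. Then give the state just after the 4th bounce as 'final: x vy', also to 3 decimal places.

Arc 1: start y=6.690, vy=18.650 → t=4.136, apex=24.436, x_land=41.817, impact vy=-21.885
  bounce: vy ← 0.8·21.885 = 17.508
Arc 2: start y=0.000, vy=17.508 → t=3.573, apex=15.639, x_land=77.940, impact vy=-17.508
  bounce: vy ← 0.8·17.508 = 14.006
Arc 3: start y=0.000, vy=14.006 → t=2.858, apex=10.009, x_land=106.839, impact vy=-14.006
  bounce: vy ← 0.8·14.006 = 11.205
Arc 4: start y=0.000, vy=11.205 → t=2.287, apex=6.406, x_land=129.958, impact vy=-11.205
  bounce: vy ← 0.8·11.205 = 8.964

1 4.136 24.436 41.817
2 3.573 15.639 77.940
3 2.858 10.009 106.839
4 2.287 6.406 129.958
final: 129.958 8.964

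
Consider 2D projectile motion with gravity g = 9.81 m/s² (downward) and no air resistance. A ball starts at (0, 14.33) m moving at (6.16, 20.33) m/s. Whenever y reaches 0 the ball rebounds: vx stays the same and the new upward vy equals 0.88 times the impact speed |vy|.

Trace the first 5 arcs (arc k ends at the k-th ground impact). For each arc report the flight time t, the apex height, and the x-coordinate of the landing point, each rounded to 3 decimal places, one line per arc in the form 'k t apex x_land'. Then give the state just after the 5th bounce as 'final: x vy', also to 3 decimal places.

1 4.759 35.396 29.313
2 4.728 27.410 58.437
3 4.161 21.227 84.066
4 3.661 16.438 106.620
5 3.222 12.730 126.467
final: 126.467 13.907

Arc 1: start y=14.330, vy=20.330 → t=4.759, apex=35.396, x_land=29.313, impact vy=-26.353
  bounce: vy ← 0.88·26.353 = 23.190
Arc 2: start y=0.000, vy=23.190 → t=4.728, apex=27.410, x_land=58.437, impact vy=-23.190
  bounce: vy ← 0.88·23.190 = 20.408
Arc 3: start y=0.000, vy=20.408 → t=4.161, apex=21.227, x_land=84.066, impact vy=-20.408
  bounce: vy ← 0.88·20.408 = 17.959
Arc 4: start y=0.000, vy=17.959 → t=3.661, apex=16.438, x_land=106.620, impact vy=-17.959
  bounce: vy ← 0.88·17.959 = 15.804
Arc 5: start y=0.000, vy=15.804 → t=3.222, apex=12.730, x_land=126.467, impact vy=-15.804
  bounce: vy ← 0.88·15.804 = 13.907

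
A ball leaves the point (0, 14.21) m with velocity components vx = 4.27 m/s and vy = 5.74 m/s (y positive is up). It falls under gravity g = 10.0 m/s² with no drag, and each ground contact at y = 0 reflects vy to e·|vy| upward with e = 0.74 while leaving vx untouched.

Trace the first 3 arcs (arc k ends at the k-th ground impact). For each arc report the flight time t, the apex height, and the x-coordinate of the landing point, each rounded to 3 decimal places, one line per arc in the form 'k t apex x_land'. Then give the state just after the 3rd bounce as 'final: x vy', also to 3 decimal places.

Arc 1: start y=14.210, vy=5.740 → t=2.355, apex=15.857, x_land=10.055, impact vy=-17.809
  bounce: vy ← 0.74·17.809 = 13.178
Arc 2: start y=0.000, vy=13.178 → t=2.636, apex=8.684, x_land=21.310, impact vy=-13.178
  bounce: vy ← 0.74·13.178 = 9.752
Arc 3: start y=0.000, vy=9.752 → t=1.950, apex=4.755, x_land=29.638, impact vy=-9.752
  bounce: vy ← 0.74·9.752 = 7.216

1 2.355 15.857 10.055
2 2.636 8.684 21.310
3 1.950 4.755 29.638
final: 29.638 7.216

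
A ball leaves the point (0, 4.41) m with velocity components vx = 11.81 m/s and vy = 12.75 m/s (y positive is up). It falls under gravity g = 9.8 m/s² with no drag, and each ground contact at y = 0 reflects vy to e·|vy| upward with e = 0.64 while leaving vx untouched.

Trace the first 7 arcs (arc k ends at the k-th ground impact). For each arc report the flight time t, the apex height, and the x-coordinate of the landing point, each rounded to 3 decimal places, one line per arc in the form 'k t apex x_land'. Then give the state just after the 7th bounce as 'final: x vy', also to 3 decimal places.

Arc 1: start y=4.410, vy=12.750 → t=2.911, apex=12.704, x_land=34.381, impact vy=-15.780
  bounce: vy ← 0.64·15.780 = 10.099
Arc 2: start y=0.000, vy=10.099 → t=2.061, apex=5.204, x_land=58.722, impact vy=-10.099
  bounce: vy ← 0.64·10.099 = 6.463
Arc 3: start y=0.000, vy=6.463 → t=1.319, apex=2.131, x_land=74.300, impact vy=-6.463
  bounce: vy ← 0.64·6.463 = 4.137
Arc 4: start y=0.000, vy=4.137 → t=0.844, apex=0.873, x_land=84.270, impact vy=-4.137
  bounce: vy ← 0.64·4.137 = 2.647
Arc 5: start y=0.000, vy=2.647 → t=0.540, apex=0.358, x_land=90.651, impact vy=-2.647
  bounce: vy ← 0.64·2.647 = 1.694
Arc 6: start y=0.000, vy=1.694 → t=0.346, apex=0.146, x_land=94.734, impact vy=-1.694
  bounce: vy ← 0.64·1.694 = 1.084
Arc 7: start y=0.000, vy=1.084 → t=0.221, apex=0.060, x_land=97.348, impact vy=-1.084
  bounce: vy ← 0.64·1.084 = 0.694

1 2.911 12.704 34.381
2 2.061 5.204 58.722
3 1.319 2.131 74.300
4 0.844 0.873 84.270
5 0.540 0.358 90.651
6 0.346 0.146 94.734
7 0.221 0.060 97.348
final: 97.348 0.694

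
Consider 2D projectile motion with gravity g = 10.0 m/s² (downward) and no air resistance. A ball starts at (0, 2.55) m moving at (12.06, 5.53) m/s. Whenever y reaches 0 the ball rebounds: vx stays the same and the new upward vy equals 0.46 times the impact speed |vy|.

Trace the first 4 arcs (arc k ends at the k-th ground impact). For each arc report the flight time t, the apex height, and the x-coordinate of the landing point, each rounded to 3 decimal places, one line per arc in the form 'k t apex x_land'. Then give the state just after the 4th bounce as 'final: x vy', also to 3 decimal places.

Arc 1: start y=2.550, vy=5.530 → t=1.456, apex=4.079, x_land=17.562, impact vy=-9.032
  bounce: vy ← 0.46·9.032 = 4.155
Arc 2: start y=0.000, vy=4.155 → t=0.831, apex=0.863, x_land=27.583, impact vy=-4.155
  bounce: vy ← 0.46·4.155 = 1.911
Arc 3: start y=0.000, vy=1.911 → t=0.382, apex=0.183, x_land=32.193, impact vy=-1.911
  bounce: vy ← 0.46·1.911 = 0.879
Arc 4: start y=0.000, vy=0.879 → t=0.176, apex=0.039, x_land=34.314, impact vy=-0.879
  bounce: vy ← 0.46·0.879 = 0.404

1 1.456 4.079 17.562
2 0.831 0.863 27.583
3 0.382 0.183 32.193
4 0.176 0.039 34.314
final: 34.314 0.404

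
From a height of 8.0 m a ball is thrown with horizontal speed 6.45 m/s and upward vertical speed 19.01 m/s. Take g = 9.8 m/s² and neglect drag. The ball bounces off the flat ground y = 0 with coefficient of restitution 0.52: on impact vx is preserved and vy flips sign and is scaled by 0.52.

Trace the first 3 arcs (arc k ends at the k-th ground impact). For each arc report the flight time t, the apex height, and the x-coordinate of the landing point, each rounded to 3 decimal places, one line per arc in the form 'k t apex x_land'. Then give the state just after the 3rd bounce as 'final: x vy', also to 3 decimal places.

Arc 1: start y=8.000, vy=19.010 → t=4.263, apex=26.438, x_land=27.494, impact vy=-22.764
  bounce: vy ← 0.52·22.764 = 11.837
Arc 2: start y=0.000, vy=11.837 → t=2.416, apex=7.149, x_land=43.075, impact vy=-11.837
  bounce: vy ← 0.52·11.837 = 6.155
Arc 3: start y=0.000, vy=6.155 → t=1.256, apex=1.933, x_land=51.178, impact vy=-6.155
  bounce: vy ← 0.52·6.155 = 3.201

1 4.263 26.438 27.494
2 2.416 7.149 43.075
3 1.256 1.933 51.178
final: 51.178 3.201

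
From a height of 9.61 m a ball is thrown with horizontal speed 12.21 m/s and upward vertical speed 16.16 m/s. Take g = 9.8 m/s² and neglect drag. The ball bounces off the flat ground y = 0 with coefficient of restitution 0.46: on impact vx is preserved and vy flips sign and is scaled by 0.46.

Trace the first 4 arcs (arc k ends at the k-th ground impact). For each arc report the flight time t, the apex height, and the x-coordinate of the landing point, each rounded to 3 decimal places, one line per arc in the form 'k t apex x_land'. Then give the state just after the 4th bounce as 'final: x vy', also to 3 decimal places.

1 3.812 22.934 46.549
2 1.990 4.853 70.851
3 0.916 1.027 82.030
4 0.421 0.217 87.173
final: 87.173 0.949

Arc 1: start y=9.610, vy=16.160 → t=3.812, apex=22.934, x_land=46.549, impact vy=-21.201
  bounce: vy ← 0.46·21.201 = 9.753
Arc 2: start y=0.000, vy=9.753 → t=1.990, apex=4.853, x_land=70.851, impact vy=-9.753
  bounce: vy ← 0.46·9.753 = 4.486
Arc 3: start y=0.000, vy=4.486 → t=0.916, apex=1.027, x_land=82.030, impact vy=-4.486
  bounce: vy ← 0.46·4.486 = 2.064
Arc 4: start y=0.000, vy=2.064 → t=0.421, apex=0.217, x_land=87.173, impact vy=-2.064
  bounce: vy ← 0.46·2.064 = 0.949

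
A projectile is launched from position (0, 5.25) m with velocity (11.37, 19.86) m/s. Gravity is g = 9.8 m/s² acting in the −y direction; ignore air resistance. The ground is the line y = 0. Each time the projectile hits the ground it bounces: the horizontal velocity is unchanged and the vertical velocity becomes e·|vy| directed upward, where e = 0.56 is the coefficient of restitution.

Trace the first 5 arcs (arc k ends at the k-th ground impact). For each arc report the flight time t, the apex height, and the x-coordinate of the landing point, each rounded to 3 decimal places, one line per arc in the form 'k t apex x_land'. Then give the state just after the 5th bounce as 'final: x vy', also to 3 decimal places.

1 4.302 25.373 48.915
2 2.549 7.957 77.893
3 1.427 2.495 94.121
4 0.799 0.783 103.208
5 0.448 0.245 108.297
final: 108.297 1.228

Arc 1: start y=5.250, vy=19.860 → t=4.302, apex=25.373, x_land=48.915, impact vy=-22.301
  bounce: vy ← 0.56·22.301 = 12.488
Arc 2: start y=0.000, vy=12.488 → t=2.549, apex=7.957, x_land=77.893, impact vy=-12.488
  bounce: vy ← 0.56·12.488 = 6.993
Arc 3: start y=0.000, vy=6.993 → t=1.427, apex=2.495, x_land=94.121, impact vy=-6.993
  bounce: vy ← 0.56·6.993 = 3.916
Arc 4: start y=0.000, vy=3.916 → t=0.799, apex=0.783, x_land=103.208, impact vy=-3.916
  bounce: vy ← 0.56·3.916 = 2.193
Arc 5: start y=0.000, vy=2.193 → t=0.448, apex=0.245, x_land=108.297, impact vy=-2.193
  bounce: vy ← 0.56·2.193 = 1.228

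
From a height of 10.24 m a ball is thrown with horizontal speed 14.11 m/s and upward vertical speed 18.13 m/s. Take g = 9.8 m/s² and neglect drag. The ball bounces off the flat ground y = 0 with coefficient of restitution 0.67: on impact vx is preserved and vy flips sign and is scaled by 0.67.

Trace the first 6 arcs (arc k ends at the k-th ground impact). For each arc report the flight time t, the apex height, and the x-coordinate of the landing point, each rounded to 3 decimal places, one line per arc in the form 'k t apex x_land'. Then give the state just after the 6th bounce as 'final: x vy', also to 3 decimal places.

Arc 1: start y=10.240, vy=18.130 → t=4.198, apex=27.010, x_land=59.231, impact vy=-23.009
  bounce: vy ← 0.67·23.009 = 15.416
Arc 2: start y=0.000, vy=15.416 → t=3.146, apex=12.125, x_land=103.623, impact vy=-15.416
  bounce: vy ← 0.67·15.416 = 10.329
Arc 3: start y=0.000, vy=10.329 → t=2.108, apex=5.443, x_land=133.365, impact vy=-10.329
  bounce: vy ← 0.67·10.329 = 6.920
Arc 4: start y=0.000, vy=6.920 → t=1.412, apex=2.443, x_land=153.292, impact vy=-6.920
  bounce: vy ← 0.67·6.920 = 4.637
Arc 5: start y=0.000, vy=4.637 → t=0.946, apex=1.097, x_land=166.643, impact vy=-4.637
  bounce: vy ← 0.67·4.637 = 3.106
Arc 6: start y=0.000, vy=3.106 → t=0.634, apex=0.492, x_land=175.589, impact vy=-3.106
  bounce: vy ← 0.67·3.106 = 2.081

1 4.198 27.010 59.231
2 3.146 12.125 103.623
3 2.108 5.443 133.365
4 1.412 2.443 153.292
5 0.946 1.097 166.643
6 0.634 0.492 175.589
final: 175.589 2.081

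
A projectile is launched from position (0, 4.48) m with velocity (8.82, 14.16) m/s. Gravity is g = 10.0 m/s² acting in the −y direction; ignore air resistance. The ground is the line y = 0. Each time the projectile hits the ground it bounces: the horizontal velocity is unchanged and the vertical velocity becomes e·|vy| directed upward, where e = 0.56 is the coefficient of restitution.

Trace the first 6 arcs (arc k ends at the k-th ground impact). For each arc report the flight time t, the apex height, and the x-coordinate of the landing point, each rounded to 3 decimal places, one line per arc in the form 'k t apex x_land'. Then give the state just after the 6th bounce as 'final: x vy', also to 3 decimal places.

Arc 1: start y=4.480, vy=14.160 → t=3.119, apex=14.505, x_land=27.512, impact vy=-17.032
  bounce: vy ← 0.56·17.032 = 9.538
Arc 2: start y=0.000, vy=9.538 → t=1.908, apex=4.549, x_land=44.337, impact vy=-9.538
  bounce: vy ← 0.56·9.538 = 5.341
Arc 3: start y=0.000, vy=5.341 → t=1.068, apex=1.427, x_land=53.759, impact vy=-5.341
  bounce: vy ← 0.56·5.341 = 2.991
Arc 4: start y=0.000, vy=2.991 → t=0.598, apex=0.447, x_land=59.036, impact vy=-2.991
  bounce: vy ← 0.56·2.991 = 1.675
Arc 5: start y=0.000, vy=1.675 → t=0.335, apex=0.140, x_land=61.991, impact vy=-1.675
  bounce: vy ← 0.56·1.675 = 0.938
Arc 6: start y=0.000, vy=0.938 → t=0.188, apex=0.044, x_land=63.645, impact vy=-0.938
  bounce: vy ← 0.56·0.938 = 0.525

1 3.119 14.505 27.512
2 1.908 4.549 44.337
3 1.068 1.427 53.759
4 0.598 0.447 59.036
5 0.335 0.140 61.991
6 0.188 0.044 63.645
final: 63.645 0.525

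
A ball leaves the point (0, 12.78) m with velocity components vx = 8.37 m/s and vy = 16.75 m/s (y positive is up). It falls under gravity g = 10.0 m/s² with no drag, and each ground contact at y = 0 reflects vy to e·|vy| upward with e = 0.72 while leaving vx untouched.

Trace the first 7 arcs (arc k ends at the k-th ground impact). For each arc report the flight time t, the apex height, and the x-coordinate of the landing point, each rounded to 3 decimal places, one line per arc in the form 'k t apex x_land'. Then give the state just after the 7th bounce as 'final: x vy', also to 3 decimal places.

Arc 1: start y=12.780, vy=16.750 → t=3.991, apex=26.808, x_land=33.401, impact vy=-23.155
  bounce: vy ← 0.72·23.155 = 16.672
Arc 2: start y=0.000, vy=16.672 → t=3.334, apex=13.897, x_land=61.309, impact vy=-16.672
  bounce: vy ← 0.72·16.672 = 12.004
Arc 3: start y=0.000, vy=12.004 → t=2.401, apex=7.204, x_land=81.403, impact vy=-12.004
  bounce: vy ← 0.72·12.004 = 8.643
Arc 4: start y=0.000, vy=8.643 → t=1.729, apex=3.735, x_land=95.871, impact vy=-8.643
  bounce: vy ← 0.72·8.643 = 6.223
Arc 5: start y=0.000, vy=6.223 → t=1.245, apex=1.936, x_land=106.288, impact vy=-6.223
  bounce: vy ← 0.72·6.223 = 4.480
Arc 6: start y=0.000, vy=4.480 → t=0.896, apex=1.004, x_land=113.788, impact vy=-4.480
  bounce: vy ← 0.72·4.480 = 3.226
Arc 7: start y=0.000, vy=3.226 → t=0.645, apex=0.520, x_land=119.188, impact vy=-3.226
  bounce: vy ← 0.72·3.226 = 2.323

1 3.991 26.808 33.401
2 3.334 13.897 61.309
3 2.401 7.204 81.403
4 1.729 3.735 95.871
5 1.245 1.936 106.288
6 0.896 1.004 113.788
7 0.645 0.520 119.188
final: 119.188 2.323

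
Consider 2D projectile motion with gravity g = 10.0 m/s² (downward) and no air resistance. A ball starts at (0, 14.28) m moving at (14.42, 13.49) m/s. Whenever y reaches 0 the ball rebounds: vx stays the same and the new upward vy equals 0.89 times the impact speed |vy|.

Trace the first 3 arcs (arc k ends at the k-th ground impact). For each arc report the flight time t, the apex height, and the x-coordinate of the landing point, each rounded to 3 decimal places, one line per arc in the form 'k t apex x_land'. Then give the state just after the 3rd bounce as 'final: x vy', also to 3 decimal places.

1 3.511 23.379 50.634
2 3.849 18.519 106.136
3 3.426 14.669 155.534
final: 155.534 15.244

Arc 1: start y=14.280, vy=13.490 → t=3.511, apex=23.379, x_land=50.634, impact vy=-21.624
  bounce: vy ← 0.89·21.624 = 19.245
Arc 2: start y=0.000, vy=19.245 → t=3.849, apex=18.519, x_land=106.136, impact vy=-19.245
  bounce: vy ← 0.89·19.245 = 17.128
Arc 3: start y=0.000, vy=17.128 → t=3.426, apex=14.669, x_land=155.534, impact vy=-17.128
  bounce: vy ← 0.89·17.128 = 15.244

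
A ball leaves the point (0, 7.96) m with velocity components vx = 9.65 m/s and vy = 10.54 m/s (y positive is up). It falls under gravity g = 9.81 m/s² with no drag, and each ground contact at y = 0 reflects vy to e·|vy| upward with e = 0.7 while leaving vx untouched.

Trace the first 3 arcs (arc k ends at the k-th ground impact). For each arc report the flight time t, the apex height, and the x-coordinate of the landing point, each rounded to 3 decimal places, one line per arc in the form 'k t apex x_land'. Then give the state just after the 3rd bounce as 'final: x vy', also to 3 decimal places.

Arc 1: start y=7.960, vy=10.540 → t=2.741, apex=13.622, x_land=26.450, impact vy=-16.348
  bounce: vy ← 0.7·16.348 = 11.444
Arc 2: start y=0.000, vy=11.444 → t=2.333, apex=6.675, x_land=48.964, impact vy=-11.444
  bounce: vy ← 0.7·11.444 = 8.011
Arc 3: start y=0.000, vy=8.011 → t=1.633, apex=3.271, x_land=64.724, impact vy=-8.011
  bounce: vy ← 0.7·8.011 = 5.607

1 2.741 13.622 26.450
2 2.333 6.675 48.964
3 1.633 3.271 64.724
final: 64.724 5.607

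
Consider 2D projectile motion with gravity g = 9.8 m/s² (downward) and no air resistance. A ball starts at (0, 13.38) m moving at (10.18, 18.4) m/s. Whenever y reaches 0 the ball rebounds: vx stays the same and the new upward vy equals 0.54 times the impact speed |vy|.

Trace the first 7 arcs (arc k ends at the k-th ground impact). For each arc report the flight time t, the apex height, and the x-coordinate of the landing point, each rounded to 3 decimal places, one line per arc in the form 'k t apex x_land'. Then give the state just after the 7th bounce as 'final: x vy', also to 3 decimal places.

1 4.379 30.653 44.575
2 2.701 8.939 72.074
3 1.459 2.606 86.923
4 0.788 0.760 94.942
5 0.425 0.222 99.272
6 0.230 0.065 101.610
7 0.124 0.019 102.873
final: 102.873 0.328

Arc 1: start y=13.380, vy=18.400 → t=4.379, apex=30.653, x_land=44.575, impact vy=-24.511
  bounce: vy ← 0.54·24.511 = 13.236
Arc 2: start y=0.000, vy=13.236 → t=2.701, apex=8.939, x_land=72.074, impact vy=-13.236
  bounce: vy ← 0.54·13.236 = 7.148
Arc 3: start y=0.000, vy=7.148 → t=1.459, apex=2.606, x_land=86.923, impact vy=-7.148
  bounce: vy ← 0.54·7.148 = 3.860
Arc 4: start y=0.000, vy=3.860 → t=0.788, apex=0.760, x_land=94.942, impact vy=-3.860
  bounce: vy ← 0.54·3.860 = 2.084
Arc 5: start y=0.000, vy=2.084 → t=0.425, apex=0.222, x_land=99.272, impact vy=-2.084
  bounce: vy ← 0.54·2.084 = 1.125
Arc 6: start y=0.000, vy=1.125 → t=0.230, apex=0.065, x_land=101.610, impact vy=-1.125
  bounce: vy ← 0.54·1.125 = 0.608
Arc 7: start y=0.000, vy=0.608 → t=0.124, apex=0.019, x_land=102.873, impact vy=-0.608
  bounce: vy ← 0.54·0.608 = 0.328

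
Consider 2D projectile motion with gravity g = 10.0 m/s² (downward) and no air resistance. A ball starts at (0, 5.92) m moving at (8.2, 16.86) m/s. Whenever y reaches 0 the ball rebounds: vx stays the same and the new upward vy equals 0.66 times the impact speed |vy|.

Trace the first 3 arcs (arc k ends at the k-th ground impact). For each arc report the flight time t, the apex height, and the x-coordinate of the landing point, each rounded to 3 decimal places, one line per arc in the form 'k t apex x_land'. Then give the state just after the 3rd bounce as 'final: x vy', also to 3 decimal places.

1 3.693 20.133 30.280
2 2.649 8.770 51.999
3 1.748 3.820 66.335
final: 66.335 5.769

Arc 1: start y=5.920, vy=16.860 → t=3.693, apex=20.133, x_land=30.280, impact vy=-20.066
  bounce: vy ← 0.66·20.066 = 13.244
Arc 2: start y=0.000, vy=13.244 → t=2.649, apex=8.770, x_land=51.999, impact vy=-13.244
  bounce: vy ← 0.66·13.244 = 8.741
Arc 3: start y=0.000, vy=8.741 → t=1.748, apex=3.820, x_land=66.335, impact vy=-8.741
  bounce: vy ← 0.66·8.741 = 5.769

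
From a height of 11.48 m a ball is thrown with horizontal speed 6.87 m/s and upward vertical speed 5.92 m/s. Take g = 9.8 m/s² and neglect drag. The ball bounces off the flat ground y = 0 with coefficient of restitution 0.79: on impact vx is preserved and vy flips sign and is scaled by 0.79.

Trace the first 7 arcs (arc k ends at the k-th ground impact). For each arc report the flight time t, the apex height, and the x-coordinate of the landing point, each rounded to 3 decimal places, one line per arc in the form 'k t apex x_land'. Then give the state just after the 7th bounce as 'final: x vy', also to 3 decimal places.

1 2.250 13.268 15.455
2 2.600 8.281 33.316
3 2.054 5.168 47.427
4 1.623 3.225 58.574
5 1.282 2.013 67.381
6 1.013 1.256 74.338
7 0.800 0.784 79.834
final: 79.834 3.097

Arc 1: start y=11.480, vy=5.920 → t=2.250, apex=13.268, x_land=15.455, impact vy=-16.126
  bounce: vy ← 0.79·16.126 = 12.740
Arc 2: start y=0.000, vy=12.740 → t=2.600, apex=8.281, x_land=33.316, impact vy=-12.740
  bounce: vy ← 0.79·12.740 = 10.064
Arc 3: start y=0.000, vy=10.064 → t=2.054, apex=5.168, x_land=47.427, impact vy=-10.064
  bounce: vy ← 0.79·10.064 = 7.951
Arc 4: start y=0.000, vy=7.951 → t=1.623, apex=3.225, x_land=58.574, impact vy=-7.951
  bounce: vy ← 0.79·7.951 = 6.281
Arc 5: start y=0.000, vy=6.281 → t=1.282, apex=2.013, x_land=67.381, impact vy=-6.281
  bounce: vy ← 0.79·6.281 = 4.962
Arc 6: start y=0.000, vy=4.962 → t=1.013, apex=1.256, x_land=74.338, impact vy=-4.962
  bounce: vy ← 0.79·4.962 = 3.920
Arc 7: start y=0.000, vy=3.920 → t=0.800, apex=0.784, x_land=79.834, impact vy=-3.920
  bounce: vy ← 0.79·3.920 = 3.097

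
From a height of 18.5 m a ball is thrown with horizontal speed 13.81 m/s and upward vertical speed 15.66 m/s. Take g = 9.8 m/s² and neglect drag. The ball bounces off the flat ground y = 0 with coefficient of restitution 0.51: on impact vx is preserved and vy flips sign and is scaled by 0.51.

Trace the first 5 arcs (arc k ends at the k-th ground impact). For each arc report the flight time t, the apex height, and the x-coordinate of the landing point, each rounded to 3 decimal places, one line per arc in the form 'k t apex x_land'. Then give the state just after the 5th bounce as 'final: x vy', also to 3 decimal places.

1 4.114 31.012 56.810
2 2.566 8.066 92.248
3 1.309 2.098 110.321
4 0.667 0.546 119.538
5 0.340 0.142 124.239
final: 124.239 0.851

Arc 1: start y=18.500, vy=15.660 → t=4.114, apex=31.012, x_land=56.810, impact vy=-24.654
  bounce: vy ← 0.51·24.654 = 12.574
Arc 2: start y=0.000, vy=12.574 → t=2.566, apex=8.066, x_land=92.248, impact vy=-12.574
  bounce: vy ← 0.51·12.574 = 6.413
Arc 3: start y=0.000, vy=6.413 → t=1.309, apex=2.098, x_land=110.321, impact vy=-6.413
  bounce: vy ← 0.51·6.413 = 3.270
Arc 4: start y=0.000, vy=3.270 → t=0.667, apex=0.546, x_land=119.538, impact vy=-3.270
  bounce: vy ← 0.51·3.270 = 1.668
Arc 5: start y=0.000, vy=1.668 → t=0.340, apex=0.142, x_land=124.239, impact vy=-1.668
  bounce: vy ← 0.51·1.668 = 0.851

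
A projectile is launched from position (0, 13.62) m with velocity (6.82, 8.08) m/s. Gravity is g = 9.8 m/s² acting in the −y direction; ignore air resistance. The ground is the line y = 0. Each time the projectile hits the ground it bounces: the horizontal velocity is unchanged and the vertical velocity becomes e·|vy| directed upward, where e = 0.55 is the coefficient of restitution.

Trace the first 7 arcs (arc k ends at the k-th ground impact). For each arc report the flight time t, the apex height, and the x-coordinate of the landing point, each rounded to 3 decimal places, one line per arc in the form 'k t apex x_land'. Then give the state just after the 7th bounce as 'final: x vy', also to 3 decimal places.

1 2.684 16.951 18.308
2 2.046 5.128 32.261
3 1.125 1.551 39.935
4 0.619 0.469 44.156
5 0.340 0.142 46.478
6 0.187 0.043 47.755
7 0.103 0.013 48.457
final: 48.457 0.278

Arc 1: start y=13.620, vy=8.080 → t=2.684, apex=16.951, x_land=18.308, impact vy=-18.227
  bounce: vy ← 0.55·18.227 = 10.025
Arc 2: start y=0.000, vy=10.025 → t=2.046, apex=5.128, x_land=32.261, impact vy=-10.025
  bounce: vy ← 0.55·10.025 = 5.514
Arc 3: start y=0.000, vy=5.514 → t=1.125, apex=1.551, x_land=39.935, impact vy=-5.514
  bounce: vy ← 0.55·5.514 = 3.033
Arc 4: start y=0.000, vy=3.033 → t=0.619, apex=0.469, x_land=44.156, impact vy=-3.033
  bounce: vy ← 0.55·3.033 = 1.668
Arc 5: start y=0.000, vy=1.668 → t=0.340, apex=0.142, x_land=46.478, impact vy=-1.668
  bounce: vy ← 0.55·1.668 = 0.917
Arc 6: start y=0.000, vy=0.917 → t=0.187, apex=0.043, x_land=47.755, impact vy=-0.917
  bounce: vy ← 0.55·0.917 = 0.505
Arc 7: start y=0.000, vy=0.505 → t=0.103, apex=0.013, x_land=48.457, impact vy=-0.505
  bounce: vy ← 0.55·0.505 = 0.278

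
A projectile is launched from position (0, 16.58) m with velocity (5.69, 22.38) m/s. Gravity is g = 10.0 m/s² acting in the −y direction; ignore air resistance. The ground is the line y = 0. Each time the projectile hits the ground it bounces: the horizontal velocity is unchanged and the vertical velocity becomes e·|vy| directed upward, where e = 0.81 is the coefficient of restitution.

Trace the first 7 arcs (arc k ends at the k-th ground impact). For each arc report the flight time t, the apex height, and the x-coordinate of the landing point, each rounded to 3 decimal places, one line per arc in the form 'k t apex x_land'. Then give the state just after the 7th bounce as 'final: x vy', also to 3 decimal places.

1 5.123 41.623 29.151
2 4.674 27.309 55.747
3 3.786 17.917 77.289
4 3.067 11.756 94.739
5 2.484 7.713 108.873
6 2.012 5.060 120.321
7 1.630 3.320 129.595
final: 129.595 6.601

Arc 1: start y=16.580, vy=22.380 → t=5.123, apex=41.623, x_land=29.151, impact vy=-28.852
  bounce: vy ← 0.81·28.852 = 23.370
Arc 2: start y=0.000, vy=23.370 → t=4.674, apex=27.309, x_land=55.747, impact vy=-23.370
  bounce: vy ← 0.81·23.370 = 18.930
Arc 3: start y=0.000, vy=18.930 → t=3.786, apex=17.917, x_land=77.289, impact vy=-18.930
  bounce: vy ← 0.81·18.930 = 15.333
Arc 4: start y=0.000, vy=15.333 → t=3.067, apex=11.756, x_land=94.739, impact vy=-15.333
  bounce: vy ← 0.81·15.333 = 12.420
Arc 5: start y=0.000, vy=12.420 → t=2.484, apex=7.713, x_land=108.873, impact vy=-12.420
  bounce: vy ← 0.81·12.420 = 10.060
Arc 6: start y=0.000, vy=10.060 → t=2.012, apex=5.060, x_land=120.321, impact vy=-10.060
  bounce: vy ← 0.81·10.060 = 8.149
Arc 7: start y=0.000, vy=8.149 → t=1.630, apex=3.320, x_land=129.595, impact vy=-8.149
  bounce: vy ← 0.81·8.149 = 6.601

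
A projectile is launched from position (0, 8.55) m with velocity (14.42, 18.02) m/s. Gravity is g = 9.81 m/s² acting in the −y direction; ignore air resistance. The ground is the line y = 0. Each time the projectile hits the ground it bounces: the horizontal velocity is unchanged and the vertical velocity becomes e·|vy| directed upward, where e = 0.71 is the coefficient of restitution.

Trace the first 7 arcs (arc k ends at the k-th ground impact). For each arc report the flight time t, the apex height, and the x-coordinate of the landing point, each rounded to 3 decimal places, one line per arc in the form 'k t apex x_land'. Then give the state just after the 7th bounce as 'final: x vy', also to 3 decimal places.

Arc 1: start y=8.550, vy=18.020 → t=4.099, apex=25.100, x_land=59.108, impact vy=-22.192
  bounce: vy ← 0.71·22.192 = 15.756
Arc 2: start y=0.000, vy=15.756 → t=3.212, apex=12.653, x_land=105.429, impact vy=-15.756
  bounce: vy ← 0.71·15.756 = 11.187
Arc 3: start y=0.000, vy=11.187 → t=2.281, apex=6.378, x_land=138.317, impact vy=-11.187
  bounce: vy ← 0.71·11.187 = 7.943
Arc 4: start y=0.000, vy=7.943 → t=1.619, apex=3.215, x_land=161.667, impact vy=-7.943
  bounce: vy ← 0.71·7.943 = 5.639
Arc 5: start y=0.000, vy=5.639 → t=1.150, apex=1.621, x_land=178.246, impact vy=-5.639
  bounce: vy ← 0.71·5.639 = 4.004
Arc 6: start y=0.000, vy=4.004 → t=0.816, apex=0.817, x_land=190.017, impact vy=-4.004
  bounce: vy ← 0.71·4.004 = 2.843
Arc 7: start y=0.000, vy=2.843 → t=0.580, apex=0.412, x_land=198.374, impact vy=-2.843
  bounce: vy ← 0.71·2.843 = 2.018

1 4.099 25.100 59.108
2 3.212 12.653 105.429
3 2.281 6.378 138.317
4 1.619 3.215 161.667
5 1.150 1.621 178.246
6 0.816 0.817 190.017
7 0.580 0.412 198.374
final: 198.374 2.018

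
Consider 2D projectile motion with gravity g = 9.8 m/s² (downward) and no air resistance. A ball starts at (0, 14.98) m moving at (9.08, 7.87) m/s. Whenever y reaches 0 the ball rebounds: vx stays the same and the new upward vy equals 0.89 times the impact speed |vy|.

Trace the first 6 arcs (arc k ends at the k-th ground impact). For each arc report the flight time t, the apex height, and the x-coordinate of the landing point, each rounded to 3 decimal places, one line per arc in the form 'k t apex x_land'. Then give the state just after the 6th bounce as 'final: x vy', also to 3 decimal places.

1 2.727 18.140 24.762
2 3.425 14.369 55.860
3 3.048 11.381 83.537
4 2.713 9.015 108.169
5 2.414 7.141 130.092
6 2.149 5.656 149.603
final: 149.603 9.371

Arc 1: start y=14.980, vy=7.870 → t=2.727, apex=18.140, x_land=24.762, impact vy=-18.856
  bounce: vy ← 0.89·18.856 = 16.782
Arc 2: start y=0.000, vy=16.782 → t=3.425, apex=14.369, x_land=55.860, impact vy=-16.782
  bounce: vy ← 0.89·16.782 = 14.936
Arc 3: start y=0.000, vy=14.936 → t=3.048, apex=11.381, x_land=83.537, impact vy=-14.936
  bounce: vy ← 0.89·14.936 = 13.293
Arc 4: start y=0.000, vy=13.293 → t=2.713, apex=9.015, x_land=108.169, impact vy=-13.293
  bounce: vy ← 0.89·13.293 = 11.831
Arc 5: start y=0.000, vy=11.831 → t=2.414, apex=7.141, x_land=130.092, impact vy=-11.831
  bounce: vy ← 0.89·11.831 = 10.529
Arc 6: start y=0.000, vy=10.529 → t=2.149, apex=5.656, x_land=149.603, impact vy=-10.529
  bounce: vy ← 0.89·10.529 = 9.371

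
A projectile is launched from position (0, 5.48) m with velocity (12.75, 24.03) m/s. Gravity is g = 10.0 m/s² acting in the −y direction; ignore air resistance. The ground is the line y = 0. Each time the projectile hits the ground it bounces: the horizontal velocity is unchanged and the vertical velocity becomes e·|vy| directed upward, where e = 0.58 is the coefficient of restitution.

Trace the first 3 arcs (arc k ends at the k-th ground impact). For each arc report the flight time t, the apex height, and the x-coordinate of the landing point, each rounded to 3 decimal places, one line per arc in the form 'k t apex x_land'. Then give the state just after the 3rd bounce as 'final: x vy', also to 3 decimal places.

1 5.024 34.352 64.058
2 3.041 11.556 102.825
3 1.764 3.887 125.309
final: 125.309 5.114

Arc 1: start y=5.480, vy=24.030 → t=5.024, apex=34.352, x_land=64.058, impact vy=-26.211
  bounce: vy ← 0.58·26.211 = 15.203
Arc 2: start y=0.000, vy=15.203 → t=3.041, apex=11.556, x_land=102.825, impact vy=-15.203
  bounce: vy ← 0.58·15.203 = 8.818
Arc 3: start y=0.000, vy=8.818 → t=1.764, apex=3.887, x_land=125.309, impact vy=-8.818
  bounce: vy ← 0.58·8.818 = 5.114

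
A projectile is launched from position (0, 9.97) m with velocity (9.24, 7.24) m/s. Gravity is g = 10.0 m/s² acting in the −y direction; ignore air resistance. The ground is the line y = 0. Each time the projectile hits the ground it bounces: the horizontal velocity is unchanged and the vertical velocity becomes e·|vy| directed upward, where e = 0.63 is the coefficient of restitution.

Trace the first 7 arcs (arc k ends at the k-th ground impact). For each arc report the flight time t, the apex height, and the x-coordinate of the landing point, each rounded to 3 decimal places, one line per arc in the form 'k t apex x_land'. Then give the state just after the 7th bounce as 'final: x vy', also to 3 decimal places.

Arc 1: start y=9.970, vy=7.240 → t=2.311, apex=12.591, x_land=21.352, impact vy=-15.869
  bounce: vy ← 0.63·15.869 = 9.997
Arc 2: start y=0.000, vy=9.997 → t=1.999, apex=4.997, x_land=39.828, impact vy=-9.997
  bounce: vy ← 0.63·9.997 = 6.298
Arc 3: start y=0.000, vy=6.298 → t=1.260, apex=1.983, x_land=51.467, impact vy=-6.298
  bounce: vy ← 0.63·6.298 = 3.968
Arc 4: start y=0.000, vy=3.968 → t=0.794, apex=0.787, x_land=58.800, impact vy=-3.968
  bounce: vy ← 0.63·3.968 = 2.500
Arc 5: start y=0.000, vy=2.500 → t=0.500, apex=0.312, x_land=63.419, impact vy=-2.500
  bounce: vy ← 0.63·2.500 = 1.575
Arc 6: start y=0.000, vy=1.575 → t=0.315, apex=0.124, x_land=66.330, impact vy=-1.575
  bounce: vy ← 0.63·1.575 = 0.992
Arc 7: start y=0.000, vy=0.992 → t=0.198, apex=0.049, x_land=68.163, impact vy=-0.992
  bounce: vy ← 0.63·0.992 = 0.625

1 2.311 12.591 21.352
2 1.999 4.997 39.828
3 1.260 1.983 51.467
4 0.794 0.787 58.800
5 0.500 0.312 63.419
6 0.315 0.124 66.330
7 0.198 0.049 68.163
final: 68.163 0.625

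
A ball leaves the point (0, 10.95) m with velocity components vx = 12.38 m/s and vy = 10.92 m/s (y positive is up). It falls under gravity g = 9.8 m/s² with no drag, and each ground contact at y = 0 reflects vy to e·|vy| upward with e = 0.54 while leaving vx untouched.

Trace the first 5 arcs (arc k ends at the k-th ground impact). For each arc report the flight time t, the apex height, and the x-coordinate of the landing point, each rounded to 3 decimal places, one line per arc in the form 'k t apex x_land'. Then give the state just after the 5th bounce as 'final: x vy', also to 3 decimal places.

1 2.979 17.034 36.877
2 2.014 4.967 61.806
3 1.087 1.448 75.268
4 0.587 0.422 82.537
5 0.317 0.123 86.463
final: 86.463 0.839

Arc 1: start y=10.950, vy=10.920 → t=2.979, apex=17.034, x_land=36.877, impact vy=-18.272
  bounce: vy ← 0.54·18.272 = 9.867
Arc 2: start y=0.000, vy=9.867 → t=2.014, apex=4.967, x_land=61.806, impact vy=-9.867
  bounce: vy ← 0.54·9.867 = 5.328
Arc 3: start y=0.000, vy=5.328 → t=1.087, apex=1.448, x_land=75.268, impact vy=-5.328
  bounce: vy ← 0.54·5.328 = 2.877
Arc 4: start y=0.000, vy=2.877 → t=0.587, apex=0.422, x_land=82.537, impact vy=-2.877
  bounce: vy ← 0.54·2.877 = 1.554
Arc 5: start y=0.000, vy=1.554 → t=0.317, apex=0.123, x_land=86.463, impact vy=-1.554
  bounce: vy ← 0.54·1.554 = 0.839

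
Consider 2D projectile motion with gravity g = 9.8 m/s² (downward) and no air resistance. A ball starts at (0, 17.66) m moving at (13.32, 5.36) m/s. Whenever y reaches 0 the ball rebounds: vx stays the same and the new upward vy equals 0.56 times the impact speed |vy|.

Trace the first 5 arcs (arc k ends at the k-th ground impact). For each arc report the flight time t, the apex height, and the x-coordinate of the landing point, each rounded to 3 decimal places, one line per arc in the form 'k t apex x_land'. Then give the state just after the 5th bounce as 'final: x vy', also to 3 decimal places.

Arc 1: start y=17.660, vy=5.360 → t=2.523, apex=19.126, x_land=33.601, impact vy=-19.361
  bounce: vy ← 0.56·19.361 = 10.842
Arc 2: start y=0.000, vy=10.842 → t=2.213, apex=5.998, x_land=63.075, impact vy=-10.842
  bounce: vy ← 0.56·10.842 = 6.072
Arc 3: start y=0.000, vy=6.072 → t=1.239, apex=1.881, x_land=79.580, impact vy=-6.072
  bounce: vy ← 0.56·6.072 = 3.400
Arc 4: start y=0.000, vy=3.400 → t=0.694, apex=0.590, x_land=88.823, impact vy=-3.400
  bounce: vy ← 0.56·3.400 = 1.904
Arc 5: start y=0.000, vy=1.904 → t=0.389, apex=0.185, x_land=93.999, impact vy=-1.904
  bounce: vy ← 0.56·1.904 = 1.066

1 2.523 19.126 33.601
2 2.213 5.998 63.075
3 1.239 1.881 79.580
4 0.694 0.590 88.823
5 0.389 0.185 93.999
final: 93.999 1.066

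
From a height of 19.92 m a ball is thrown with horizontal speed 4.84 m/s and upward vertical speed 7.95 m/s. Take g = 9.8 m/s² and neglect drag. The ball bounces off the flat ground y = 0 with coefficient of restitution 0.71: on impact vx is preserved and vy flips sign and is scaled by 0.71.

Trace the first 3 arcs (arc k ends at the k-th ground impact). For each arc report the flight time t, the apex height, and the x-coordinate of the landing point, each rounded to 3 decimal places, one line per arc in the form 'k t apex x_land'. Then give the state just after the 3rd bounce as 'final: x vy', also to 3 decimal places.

1 2.985 23.145 14.445
2 3.086 11.667 29.382
3 2.191 5.881 39.987
final: 39.987 7.623

Arc 1: start y=19.920, vy=7.950 → t=2.985, apex=23.145, x_land=14.445, impact vy=-21.299
  bounce: vy ← 0.71·21.299 = 15.122
Arc 2: start y=0.000, vy=15.122 → t=3.086, apex=11.667, x_land=29.382, impact vy=-15.122
  bounce: vy ← 0.71·15.122 = 10.737
Arc 3: start y=0.000, vy=10.737 → t=2.191, apex=5.881, x_land=39.987, impact vy=-10.737
  bounce: vy ← 0.71·10.737 = 7.623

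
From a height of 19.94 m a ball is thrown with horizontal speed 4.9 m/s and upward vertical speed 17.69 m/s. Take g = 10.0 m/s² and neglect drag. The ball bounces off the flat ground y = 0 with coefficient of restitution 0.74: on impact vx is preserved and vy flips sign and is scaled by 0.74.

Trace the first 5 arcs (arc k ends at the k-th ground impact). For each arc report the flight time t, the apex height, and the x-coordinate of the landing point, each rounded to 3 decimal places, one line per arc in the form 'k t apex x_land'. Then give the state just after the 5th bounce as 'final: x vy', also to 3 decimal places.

1 4.437 35.587 21.741
2 3.948 19.487 41.088
3 2.922 10.671 55.405
4 2.162 5.844 65.999
5 1.600 3.200 73.839
final: 73.839 5.920

Arc 1: start y=19.940, vy=17.690 → t=4.437, apex=35.587, x_land=21.741, impact vy=-26.678
  bounce: vy ← 0.74·26.678 = 19.742
Arc 2: start y=0.000, vy=19.742 → t=3.948, apex=19.487, x_land=41.088, impact vy=-19.742
  bounce: vy ← 0.74·19.742 = 14.609
Arc 3: start y=0.000, vy=14.609 → t=2.922, apex=10.671, x_land=55.405, impact vy=-14.609
  bounce: vy ← 0.74·14.609 = 10.811
Arc 4: start y=0.000, vy=10.811 → t=2.162, apex=5.844, x_land=65.999, impact vy=-10.811
  bounce: vy ← 0.74·10.811 = 8.000
Arc 5: start y=0.000, vy=8.000 → t=1.600, apex=3.200, x_land=73.839, impact vy=-8.000
  bounce: vy ← 0.74·8.000 = 5.920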